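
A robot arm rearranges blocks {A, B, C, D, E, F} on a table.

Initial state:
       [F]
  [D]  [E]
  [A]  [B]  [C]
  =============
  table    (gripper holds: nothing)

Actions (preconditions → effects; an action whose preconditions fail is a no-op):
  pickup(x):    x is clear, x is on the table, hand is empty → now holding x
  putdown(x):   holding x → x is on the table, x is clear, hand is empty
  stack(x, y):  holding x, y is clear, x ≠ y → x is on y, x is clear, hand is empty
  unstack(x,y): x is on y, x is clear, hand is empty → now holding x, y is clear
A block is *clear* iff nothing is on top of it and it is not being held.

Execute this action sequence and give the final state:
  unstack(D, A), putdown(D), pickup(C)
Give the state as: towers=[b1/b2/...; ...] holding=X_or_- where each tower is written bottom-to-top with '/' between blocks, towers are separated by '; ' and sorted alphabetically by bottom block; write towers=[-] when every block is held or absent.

step 1 (unstack(D, A)): towers=[A; B/E/F; C] holding=D
step 2 (putdown(D)): towers=[A; B/E/F; C; D] holding=-
step 3 (pickup(C)): towers=[A; B/E/F; D] holding=C

towers=[A; B/E/F; D] holding=C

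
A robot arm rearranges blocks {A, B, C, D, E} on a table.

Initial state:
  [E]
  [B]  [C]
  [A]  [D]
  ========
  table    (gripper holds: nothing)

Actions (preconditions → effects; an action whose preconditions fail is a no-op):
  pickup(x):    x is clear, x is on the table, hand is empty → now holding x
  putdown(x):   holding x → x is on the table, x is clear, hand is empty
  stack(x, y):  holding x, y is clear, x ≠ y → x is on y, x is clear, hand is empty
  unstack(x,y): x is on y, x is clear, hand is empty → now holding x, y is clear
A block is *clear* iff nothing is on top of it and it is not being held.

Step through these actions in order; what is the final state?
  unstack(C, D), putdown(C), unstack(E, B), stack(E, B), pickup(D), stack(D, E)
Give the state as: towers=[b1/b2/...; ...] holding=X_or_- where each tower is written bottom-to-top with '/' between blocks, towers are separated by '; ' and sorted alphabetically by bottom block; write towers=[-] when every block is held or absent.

step 1 (unstack(C, D)): towers=[A/B/E; D] holding=C
step 2 (putdown(C)): towers=[A/B/E; C; D] holding=-
step 3 (unstack(E, B)): towers=[A/B; C; D] holding=E
step 4 (stack(E, B)): towers=[A/B/E; C; D] holding=-
step 5 (pickup(D)): towers=[A/B/E; C] holding=D
step 6 (stack(D, E)): towers=[A/B/E/D; C] holding=-

towers=[A/B/E/D; C] holding=-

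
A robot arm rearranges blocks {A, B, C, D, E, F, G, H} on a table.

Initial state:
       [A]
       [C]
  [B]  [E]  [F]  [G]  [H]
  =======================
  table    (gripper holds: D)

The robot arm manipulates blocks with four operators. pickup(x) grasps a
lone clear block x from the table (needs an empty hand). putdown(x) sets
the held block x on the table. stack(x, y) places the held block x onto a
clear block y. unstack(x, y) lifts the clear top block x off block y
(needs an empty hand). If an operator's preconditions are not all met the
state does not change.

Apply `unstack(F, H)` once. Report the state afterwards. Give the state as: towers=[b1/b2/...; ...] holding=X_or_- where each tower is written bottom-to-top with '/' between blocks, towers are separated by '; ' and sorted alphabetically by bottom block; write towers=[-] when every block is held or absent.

towers=[B; E/C/A; F; G; H] holding=D

before: towers=[B; E/C/A; F; G; H] holding=D
pre[unstack(F, H)]: on(F,H) no, clear(F) yes, handempty no
on(F,H), handempty unmet → unstack(F, H) is a no-op
after:  towers=[B; E/C/A; F; G; H] holding=D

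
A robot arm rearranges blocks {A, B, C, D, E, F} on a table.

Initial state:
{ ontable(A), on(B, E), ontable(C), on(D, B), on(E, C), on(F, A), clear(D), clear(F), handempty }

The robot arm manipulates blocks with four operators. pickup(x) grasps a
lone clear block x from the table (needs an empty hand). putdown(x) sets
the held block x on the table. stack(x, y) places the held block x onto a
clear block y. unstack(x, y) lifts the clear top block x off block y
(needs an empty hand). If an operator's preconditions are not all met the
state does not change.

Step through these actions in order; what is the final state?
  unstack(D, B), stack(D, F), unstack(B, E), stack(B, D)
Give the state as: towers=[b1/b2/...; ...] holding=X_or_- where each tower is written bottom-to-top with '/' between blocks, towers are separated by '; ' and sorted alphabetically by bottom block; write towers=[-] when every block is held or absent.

step 1 (unstack(D, B)): towers=[A/F; C/E/B] holding=D
step 2 (stack(D, F)): towers=[A/F/D; C/E/B] holding=-
step 3 (unstack(B, E)): towers=[A/F/D; C/E] holding=B
step 4 (stack(B, D)): towers=[A/F/D/B; C/E] holding=-

towers=[A/F/D/B; C/E] holding=-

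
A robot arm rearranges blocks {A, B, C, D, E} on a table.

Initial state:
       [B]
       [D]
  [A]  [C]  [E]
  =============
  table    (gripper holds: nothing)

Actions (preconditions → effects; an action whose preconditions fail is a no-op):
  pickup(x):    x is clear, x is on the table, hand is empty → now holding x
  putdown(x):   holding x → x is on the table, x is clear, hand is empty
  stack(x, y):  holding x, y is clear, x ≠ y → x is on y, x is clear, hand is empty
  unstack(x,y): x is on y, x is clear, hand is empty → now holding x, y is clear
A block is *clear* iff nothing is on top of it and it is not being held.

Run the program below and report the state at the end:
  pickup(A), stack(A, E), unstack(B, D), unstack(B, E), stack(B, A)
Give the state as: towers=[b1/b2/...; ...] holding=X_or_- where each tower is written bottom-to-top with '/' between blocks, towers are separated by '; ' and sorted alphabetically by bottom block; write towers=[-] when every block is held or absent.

step 1 (pickup(A)): towers=[C/D/B; E] holding=A
step 2 (stack(A, E)): towers=[C/D/B; E/A] holding=-
step 3 (unstack(B, D)): towers=[C/D; E/A] holding=B
step 4 (unstack(B, E)) [no-op]: towers=[C/D; E/A] holding=B
step 5 (stack(B, A)): towers=[C/D; E/A/B] holding=-

towers=[C/D; E/A/B] holding=-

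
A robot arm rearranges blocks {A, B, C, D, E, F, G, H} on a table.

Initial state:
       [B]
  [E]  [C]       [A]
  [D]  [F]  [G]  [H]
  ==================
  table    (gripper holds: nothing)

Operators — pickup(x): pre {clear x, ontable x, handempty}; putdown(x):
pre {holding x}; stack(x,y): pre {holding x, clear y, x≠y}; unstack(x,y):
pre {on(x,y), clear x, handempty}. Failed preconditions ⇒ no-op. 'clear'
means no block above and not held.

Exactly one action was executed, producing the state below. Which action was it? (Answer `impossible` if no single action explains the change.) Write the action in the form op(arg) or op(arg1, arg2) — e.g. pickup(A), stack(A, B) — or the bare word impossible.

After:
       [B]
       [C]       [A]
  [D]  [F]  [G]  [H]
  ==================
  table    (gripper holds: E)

unstack(E, D)

target: towers=[D; F/C/B; G; H/A] holding=E
         pickup(G) → towers=[D/E; F/C/B; H/A] holding=G
     unstack(A, H) → towers=[D/E; F/C/B; G; H] holding=A
     unstack(E, D) → towers=[D; F/C/B; G; H/A] holding=E  ← match
     unstack(B, C) → towers=[D/E; F/C; G; H/A] holding=B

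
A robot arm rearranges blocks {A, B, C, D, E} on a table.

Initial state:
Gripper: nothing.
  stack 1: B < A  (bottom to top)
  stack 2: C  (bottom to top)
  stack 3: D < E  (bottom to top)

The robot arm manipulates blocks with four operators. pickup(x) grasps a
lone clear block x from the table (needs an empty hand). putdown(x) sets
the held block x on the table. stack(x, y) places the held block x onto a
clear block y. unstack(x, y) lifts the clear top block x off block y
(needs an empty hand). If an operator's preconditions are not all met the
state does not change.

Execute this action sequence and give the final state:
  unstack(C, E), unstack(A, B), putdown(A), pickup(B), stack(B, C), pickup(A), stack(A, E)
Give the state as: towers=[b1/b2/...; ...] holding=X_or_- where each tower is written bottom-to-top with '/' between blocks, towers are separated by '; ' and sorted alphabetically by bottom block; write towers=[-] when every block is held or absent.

step 1 (unstack(C, E)) [no-op]: towers=[B/A; C; D/E] holding=-
step 2 (unstack(A, B)): towers=[B; C; D/E] holding=A
step 3 (putdown(A)): towers=[A; B; C; D/E] holding=-
step 4 (pickup(B)): towers=[A; C; D/E] holding=B
step 5 (stack(B, C)): towers=[A; C/B; D/E] holding=-
step 6 (pickup(A)): towers=[C/B; D/E] holding=A
step 7 (stack(A, E)): towers=[C/B; D/E/A] holding=-

towers=[C/B; D/E/A] holding=-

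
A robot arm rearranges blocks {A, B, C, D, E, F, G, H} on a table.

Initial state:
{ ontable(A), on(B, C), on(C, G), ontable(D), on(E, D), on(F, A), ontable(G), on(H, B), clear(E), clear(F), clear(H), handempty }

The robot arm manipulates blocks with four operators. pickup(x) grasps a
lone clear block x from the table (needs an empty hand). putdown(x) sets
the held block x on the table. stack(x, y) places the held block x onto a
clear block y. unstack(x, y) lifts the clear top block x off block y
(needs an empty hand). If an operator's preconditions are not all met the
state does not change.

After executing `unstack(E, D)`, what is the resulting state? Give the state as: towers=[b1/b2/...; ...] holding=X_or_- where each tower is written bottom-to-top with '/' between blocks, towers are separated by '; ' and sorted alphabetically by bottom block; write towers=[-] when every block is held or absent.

before: towers=[A/F; D/E; G/C/B/H] holding=-
pre[unstack(E, D)]: on(E,D) ok, clear(E) ok, handempty ok
all met → apply unstack(E, D)
after:  towers=[A/F; D; G/C/B/H] holding=E

towers=[A/F; D; G/C/B/H] holding=E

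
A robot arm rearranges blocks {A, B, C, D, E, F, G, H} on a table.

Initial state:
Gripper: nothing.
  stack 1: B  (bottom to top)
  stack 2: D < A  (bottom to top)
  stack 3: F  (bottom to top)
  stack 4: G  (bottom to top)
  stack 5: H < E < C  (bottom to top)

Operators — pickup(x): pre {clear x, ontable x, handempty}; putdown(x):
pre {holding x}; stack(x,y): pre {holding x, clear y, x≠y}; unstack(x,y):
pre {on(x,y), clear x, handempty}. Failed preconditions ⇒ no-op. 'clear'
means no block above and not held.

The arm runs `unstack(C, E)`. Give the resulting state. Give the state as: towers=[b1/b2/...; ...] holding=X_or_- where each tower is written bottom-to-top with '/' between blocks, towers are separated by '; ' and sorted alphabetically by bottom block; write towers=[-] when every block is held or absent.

towers=[B; D/A; F; G; H/E] holding=C

before: towers=[B; D/A; F; G; H/E/C] holding=-
pre[unstack(C, E)]: on(C,E) ✓, clear(C) ✓, handempty ✓
all met → apply unstack(C, E)
after:  towers=[B; D/A; F; G; H/E] holding=C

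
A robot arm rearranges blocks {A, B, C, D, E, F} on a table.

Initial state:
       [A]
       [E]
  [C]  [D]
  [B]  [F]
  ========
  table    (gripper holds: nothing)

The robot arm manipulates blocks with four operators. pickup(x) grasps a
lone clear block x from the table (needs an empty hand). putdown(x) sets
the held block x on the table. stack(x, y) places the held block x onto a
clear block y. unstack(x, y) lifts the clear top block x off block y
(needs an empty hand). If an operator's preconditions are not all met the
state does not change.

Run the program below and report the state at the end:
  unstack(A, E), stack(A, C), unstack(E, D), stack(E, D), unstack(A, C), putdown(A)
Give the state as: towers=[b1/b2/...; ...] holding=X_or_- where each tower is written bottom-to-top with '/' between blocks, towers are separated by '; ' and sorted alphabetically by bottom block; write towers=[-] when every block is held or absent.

step 1 (unstack(A, E)): towers=[B/C; F/D/E] holding=A
step 2 (stack(A, C)): towers=[B/C/A; F/D/E] holding=-
step 3 (unstack(E, D)): towers=[B/C/A; F/D] holding=E
step 4 (stack(E, D)): towers=[B/C/A; F/D/E] holding=-
step 5 (unstack(A, C)): towers=[B/C; F/D/E] holding=A
step 6 (putdown(A)): towers=[A; B/C; F/D/E] holding=-

towers=[A; B/C; F/D/E] holding=-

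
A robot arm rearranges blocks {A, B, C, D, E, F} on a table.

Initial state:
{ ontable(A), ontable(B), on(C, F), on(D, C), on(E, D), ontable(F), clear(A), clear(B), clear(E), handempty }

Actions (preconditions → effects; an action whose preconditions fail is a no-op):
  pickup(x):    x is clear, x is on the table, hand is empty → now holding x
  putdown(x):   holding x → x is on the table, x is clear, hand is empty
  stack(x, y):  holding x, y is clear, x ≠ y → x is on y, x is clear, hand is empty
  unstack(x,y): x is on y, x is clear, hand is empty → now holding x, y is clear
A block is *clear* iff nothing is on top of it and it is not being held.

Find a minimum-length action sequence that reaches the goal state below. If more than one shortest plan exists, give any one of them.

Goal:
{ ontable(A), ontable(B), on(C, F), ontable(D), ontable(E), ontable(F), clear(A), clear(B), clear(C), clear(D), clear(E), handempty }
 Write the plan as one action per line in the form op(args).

unstack(E, D)
putdown(E)
unstack(D, C)
putdown(D)

step 1 (unstack(E, D)): towers=[A; B; F/C/D] holding=E
step 2 (putdown(E)): towers=[A; B; E; F/C/D] holding=-
step 3 (unstack(D, C)): towers=[A; B; E; F/C] holding=D
step 4 (putdown(D)): towers=[A; B; D; E; F/C] holding=-
goal check: towers=[A; B; D; E; F/C] holding=- — reached (length 4, optimal by BFS)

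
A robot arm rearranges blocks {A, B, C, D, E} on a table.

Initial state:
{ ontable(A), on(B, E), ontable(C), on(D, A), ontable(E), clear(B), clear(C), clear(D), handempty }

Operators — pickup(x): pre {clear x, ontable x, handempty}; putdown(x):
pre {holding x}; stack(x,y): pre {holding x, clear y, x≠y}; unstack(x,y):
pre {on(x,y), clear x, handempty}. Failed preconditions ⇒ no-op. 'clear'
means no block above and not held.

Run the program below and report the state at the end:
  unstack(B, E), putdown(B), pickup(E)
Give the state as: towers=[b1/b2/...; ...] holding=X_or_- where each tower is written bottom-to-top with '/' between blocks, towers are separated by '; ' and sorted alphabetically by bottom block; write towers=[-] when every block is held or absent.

towers=[A/D; B; C] holding=E

step 1 (unstack(B, E)): towers=[A/D; C; E] holding=B
step 2 (putdown(B)): towers=[A/D; B; C; E] holding=-
step 3 (pickup(E)): towers=[A/D; B; C] holding=E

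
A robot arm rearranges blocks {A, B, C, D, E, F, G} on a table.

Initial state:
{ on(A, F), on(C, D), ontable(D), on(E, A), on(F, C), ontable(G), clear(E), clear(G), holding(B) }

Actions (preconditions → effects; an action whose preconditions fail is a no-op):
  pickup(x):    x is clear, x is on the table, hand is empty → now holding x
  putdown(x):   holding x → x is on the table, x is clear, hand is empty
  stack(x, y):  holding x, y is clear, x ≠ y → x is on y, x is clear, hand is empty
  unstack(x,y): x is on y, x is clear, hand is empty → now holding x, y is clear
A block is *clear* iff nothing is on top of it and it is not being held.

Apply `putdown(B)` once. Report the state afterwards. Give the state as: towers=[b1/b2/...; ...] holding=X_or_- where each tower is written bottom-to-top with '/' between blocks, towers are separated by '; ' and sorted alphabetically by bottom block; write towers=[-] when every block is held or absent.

before: towers=[D/C/F/A/E; G] holding=B
pre[putdown(B)]: holding(B) ✓
all met → apply putdown(B)
after:  towers=[B; D/C/F/A/E; G] holding=-

towers=[B; D/C/F/A/E; G] holding=-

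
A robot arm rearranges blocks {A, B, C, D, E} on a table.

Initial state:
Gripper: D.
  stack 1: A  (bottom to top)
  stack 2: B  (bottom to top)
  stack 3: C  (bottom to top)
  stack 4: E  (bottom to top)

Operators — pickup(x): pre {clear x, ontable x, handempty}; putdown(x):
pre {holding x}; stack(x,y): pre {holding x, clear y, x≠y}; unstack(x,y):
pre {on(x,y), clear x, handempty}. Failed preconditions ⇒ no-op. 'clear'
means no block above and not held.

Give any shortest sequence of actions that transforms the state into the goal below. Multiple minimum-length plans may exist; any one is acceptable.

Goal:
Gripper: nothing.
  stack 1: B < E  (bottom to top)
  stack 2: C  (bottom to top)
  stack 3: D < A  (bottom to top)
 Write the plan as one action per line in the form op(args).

step 1 (putdown(D)): towers=[A; B; C; D; E] holding=-
step 2 (pickup(A)): towers=[B; C; D; E] holding=A
step 3 (stack(A, D)): towers=[B; C; D/A; E] holding=-
step 4 (pickup(E)): towers=[B; C; D/A] holding=E
step 5 (stack(E, B)): towers=[B/E; C; D/A] holding=-
goal check: towers=[B/E; C; D/A] holding=- — reached (length 5, optimal by BFS)

putdown(D)
pickup(A)
stack(A, D)
pickup(E)
stack(E, B)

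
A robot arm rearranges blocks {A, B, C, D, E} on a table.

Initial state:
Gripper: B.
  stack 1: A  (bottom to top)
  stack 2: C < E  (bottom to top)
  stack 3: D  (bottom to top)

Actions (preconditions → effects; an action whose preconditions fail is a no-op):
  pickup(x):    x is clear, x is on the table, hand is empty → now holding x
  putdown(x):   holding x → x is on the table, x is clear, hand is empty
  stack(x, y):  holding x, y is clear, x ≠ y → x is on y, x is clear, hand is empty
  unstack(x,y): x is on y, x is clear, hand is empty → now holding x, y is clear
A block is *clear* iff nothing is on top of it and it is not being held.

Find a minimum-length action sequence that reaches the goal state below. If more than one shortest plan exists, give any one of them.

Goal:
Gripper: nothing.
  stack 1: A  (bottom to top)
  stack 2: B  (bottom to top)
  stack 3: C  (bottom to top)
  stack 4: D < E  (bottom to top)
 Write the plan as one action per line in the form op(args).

putdown(B)
unstack(E, C)
stack(E, D)

step 1 (putdown(B)): towers=[A; B; C/E; D] holding=-
step 2 (unstack(E, C)): towers=[A; B; C; D] holding=E
step 3 (stack(E, D)): towers=[A; B; C; D/E] holding=-
goal check: towers=[A; B; C; D/E] holding=- — reached (length 3, optimal by BFS)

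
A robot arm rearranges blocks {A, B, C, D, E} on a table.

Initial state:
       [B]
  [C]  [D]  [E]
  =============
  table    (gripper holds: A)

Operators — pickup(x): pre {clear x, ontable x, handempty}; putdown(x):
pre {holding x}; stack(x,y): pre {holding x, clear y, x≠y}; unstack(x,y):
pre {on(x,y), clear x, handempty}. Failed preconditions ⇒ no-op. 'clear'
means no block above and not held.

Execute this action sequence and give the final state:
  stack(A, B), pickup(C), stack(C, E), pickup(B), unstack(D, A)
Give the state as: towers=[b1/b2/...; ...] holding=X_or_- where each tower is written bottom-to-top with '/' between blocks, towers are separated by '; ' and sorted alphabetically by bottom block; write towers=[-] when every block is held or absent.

step 1 (stack(A, B)): towers=[C; D/B/A; E] holding=-
step 2 (pickup(C)): towers=[D/B/A; E] holding=C
step 3 (stack(C, E)): towers=[D/B/A; E/C] holding=-
step 4 (pickup(B)) [no-op]: towers=[D/B/A; E/C] holding=-
step 5 (unstack(D, A)) [no-op]: towers=[D/B/A; E/C] holding=-

towers=[D/B/A; E/C] holding=-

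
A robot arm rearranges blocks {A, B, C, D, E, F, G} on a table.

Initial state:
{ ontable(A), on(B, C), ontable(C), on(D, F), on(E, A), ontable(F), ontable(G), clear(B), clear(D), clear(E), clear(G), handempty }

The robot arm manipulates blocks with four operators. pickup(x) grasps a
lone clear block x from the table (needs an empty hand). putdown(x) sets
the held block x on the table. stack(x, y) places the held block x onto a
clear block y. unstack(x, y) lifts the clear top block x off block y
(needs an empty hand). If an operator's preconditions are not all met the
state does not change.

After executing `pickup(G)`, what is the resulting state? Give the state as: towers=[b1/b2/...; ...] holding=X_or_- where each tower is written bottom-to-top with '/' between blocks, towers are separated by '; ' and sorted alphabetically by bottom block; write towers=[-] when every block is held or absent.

before: towers=[A/E; C/B; F/D; G] holding=-
pre[pickup(G)]: clear(G) ✓, ontable(G) ✓, handempty ✓
all met → apply pickup(G)
after:  towers=[A/E; C/B; F/D] holding=G

towers=[A/E; C/B; F/D] holding=G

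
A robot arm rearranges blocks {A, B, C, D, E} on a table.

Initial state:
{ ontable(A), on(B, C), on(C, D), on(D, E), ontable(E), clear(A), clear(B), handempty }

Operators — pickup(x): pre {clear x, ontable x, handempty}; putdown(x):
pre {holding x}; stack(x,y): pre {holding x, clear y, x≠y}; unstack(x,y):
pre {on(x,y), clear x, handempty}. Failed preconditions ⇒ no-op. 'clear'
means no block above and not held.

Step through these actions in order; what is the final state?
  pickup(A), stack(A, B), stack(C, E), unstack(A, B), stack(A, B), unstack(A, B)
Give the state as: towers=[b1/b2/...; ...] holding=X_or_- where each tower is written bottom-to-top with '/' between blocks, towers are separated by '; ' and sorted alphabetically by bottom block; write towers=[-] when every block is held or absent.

step 1 (pickup(A)): towers=[E/D/C/B] holding=A
step 2 (stack(A, B)): towers=[E/D/C/B/A] holding=-
step 3 (stack(C, E)) [no-op]: towers=[E/D/C/B/A] holding=-
step 4 (unstack(A, B)): towers=[E/D/C/B] holding=A
step 5 (stack(A, B)): towers=[E/D/C/B/A] holding=-
step 6 (unstack(A, B)): towers=[E/D/C/B] holding=A

towers=[E/D/C/B] holding=A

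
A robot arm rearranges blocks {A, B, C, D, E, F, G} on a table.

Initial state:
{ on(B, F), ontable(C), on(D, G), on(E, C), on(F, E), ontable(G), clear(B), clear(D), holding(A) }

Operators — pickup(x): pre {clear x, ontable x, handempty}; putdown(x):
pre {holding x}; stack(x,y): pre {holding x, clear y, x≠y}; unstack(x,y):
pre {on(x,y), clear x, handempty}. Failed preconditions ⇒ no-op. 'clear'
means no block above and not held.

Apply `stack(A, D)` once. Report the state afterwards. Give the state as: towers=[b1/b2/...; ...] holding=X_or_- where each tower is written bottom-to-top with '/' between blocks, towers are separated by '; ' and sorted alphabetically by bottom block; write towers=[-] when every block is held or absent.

before: towers=[C/E/F/B; G/D] holding=A
pre[stack(A, D)]: holding(A) yes, clear(D) yes, A≠D yes
all met → apply stack(A, D)
after:  towers=[C/E/F/B; G/D/A] holding=-

towers=[C/E/F/B; G/D/A] holding=-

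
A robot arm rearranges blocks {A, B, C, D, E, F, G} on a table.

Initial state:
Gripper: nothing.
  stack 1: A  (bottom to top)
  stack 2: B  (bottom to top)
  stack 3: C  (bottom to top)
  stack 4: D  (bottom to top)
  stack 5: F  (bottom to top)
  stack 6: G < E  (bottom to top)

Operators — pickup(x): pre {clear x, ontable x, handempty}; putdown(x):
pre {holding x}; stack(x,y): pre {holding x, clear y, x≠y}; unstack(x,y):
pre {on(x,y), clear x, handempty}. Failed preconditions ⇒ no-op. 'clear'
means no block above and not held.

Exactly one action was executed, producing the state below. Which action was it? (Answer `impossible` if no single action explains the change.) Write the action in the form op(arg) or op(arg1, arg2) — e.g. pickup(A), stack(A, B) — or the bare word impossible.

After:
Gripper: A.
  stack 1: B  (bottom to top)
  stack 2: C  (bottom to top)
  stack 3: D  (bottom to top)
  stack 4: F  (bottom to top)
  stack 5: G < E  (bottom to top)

pickup(A)

target: towers=[B; C; D; F; G/E] holding=A
         pickup(B) → towers=[A; C; D; F; G/E] holding=B
         pickup(F) → towers=[A; B; C; D; G/E] holding=F
         pickup(D) → towers=[A; B; C; F; G/E] holding=D
         pickup(A) → towers=[B; C; D; F; G/E] holding=A  ← match
     unstack(E, G) → towers=[A; B; C; D; F; G] holding=E
         pickup(C) → towers=[A; B; D; F; G/E] holding=C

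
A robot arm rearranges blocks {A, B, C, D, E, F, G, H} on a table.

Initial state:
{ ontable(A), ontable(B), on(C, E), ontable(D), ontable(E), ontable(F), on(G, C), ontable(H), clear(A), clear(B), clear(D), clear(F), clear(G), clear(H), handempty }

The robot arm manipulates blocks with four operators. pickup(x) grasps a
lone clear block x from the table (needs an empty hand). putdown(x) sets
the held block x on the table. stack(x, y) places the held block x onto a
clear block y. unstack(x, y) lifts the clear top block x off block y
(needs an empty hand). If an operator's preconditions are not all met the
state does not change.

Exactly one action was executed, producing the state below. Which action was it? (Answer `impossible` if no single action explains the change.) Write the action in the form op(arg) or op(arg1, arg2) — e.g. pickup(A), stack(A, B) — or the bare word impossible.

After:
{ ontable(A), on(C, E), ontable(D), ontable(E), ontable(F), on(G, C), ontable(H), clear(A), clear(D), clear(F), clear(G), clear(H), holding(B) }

pickup(B)

target: towers=[A; D; E/C/G; F; H] holding=B
     unstack(G, C) → towers=[A; B; D; E/C; F; H] holding=G
         pickup(A) → towers=[B; D; E/C/G; F; H] holding=A
         pickup(H) → towers=[A; B; D; E/C/G; F] holding=H
         pickup(B) → towers=[A; D; E/C/G; F; H] holding=B  ← match
         pickup(F) → towers=[A; B; D; E/C/G; H] holding=F
         pickup(D) → towers=[A; B; E/C/G; F; H] holding=D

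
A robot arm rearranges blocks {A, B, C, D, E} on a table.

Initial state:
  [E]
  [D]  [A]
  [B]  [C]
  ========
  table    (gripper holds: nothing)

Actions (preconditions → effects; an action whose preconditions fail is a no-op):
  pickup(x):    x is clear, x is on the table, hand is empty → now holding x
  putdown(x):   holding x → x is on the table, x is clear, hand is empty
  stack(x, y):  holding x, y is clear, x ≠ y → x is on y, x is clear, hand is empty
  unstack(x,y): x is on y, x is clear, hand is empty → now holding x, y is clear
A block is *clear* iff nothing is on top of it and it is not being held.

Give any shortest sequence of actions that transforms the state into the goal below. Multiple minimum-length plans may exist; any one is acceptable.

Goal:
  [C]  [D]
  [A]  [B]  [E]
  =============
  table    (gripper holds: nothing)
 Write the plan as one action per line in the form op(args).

step 1 (unstack(A, C)): towers=[B/D/E; C] holding=A
step 2 (putdown(A)): towers=[A; B/D/E; C] holding=-
step 3 (unstack(E, D)): towers=[A; B/D; C] holding=E
step 4 (putdown(E)): towers=[A; B/D; C; E] holding=-
step 5 (pickup(C)): towers=[A; B/D; E] holding=C
step 6 (stack(C, A)): towers=[A/C; B/D; E] holding=-
goal check: towers=[A/C; B/D; E] holding=- — reached (length 6, optimal by BFS)

unstack(A, C)
putdown(A)
unstack(E, D)
putdown(E)
pickup(C)
stack(C, A)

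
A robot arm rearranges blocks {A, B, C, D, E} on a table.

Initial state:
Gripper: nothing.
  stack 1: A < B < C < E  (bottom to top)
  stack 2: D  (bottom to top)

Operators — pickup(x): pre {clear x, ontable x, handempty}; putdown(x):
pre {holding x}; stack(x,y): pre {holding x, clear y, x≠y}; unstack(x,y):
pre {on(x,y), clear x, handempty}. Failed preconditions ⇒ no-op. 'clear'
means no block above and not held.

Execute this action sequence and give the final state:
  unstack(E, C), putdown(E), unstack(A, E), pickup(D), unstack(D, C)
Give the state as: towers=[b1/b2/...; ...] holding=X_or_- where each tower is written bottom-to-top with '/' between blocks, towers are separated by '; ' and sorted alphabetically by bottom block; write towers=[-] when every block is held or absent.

step 1 (unstack(E, C)): towers=[A/B/C; D] holding=E
step 2 (putdown(E)): towers=[A/B/C; D; E] holding=-
step 3 (unstack(A, E)) [no-op]: towers=[A/B/C; D; E] holding=-
step 4 (pickup(D)): towers=[A/B/C; E] holding=D
step 5 (unstack(D, C)) [no-op]: towers=[A/B/C; E] holding=D

towers=[A/B/C; E] holding=D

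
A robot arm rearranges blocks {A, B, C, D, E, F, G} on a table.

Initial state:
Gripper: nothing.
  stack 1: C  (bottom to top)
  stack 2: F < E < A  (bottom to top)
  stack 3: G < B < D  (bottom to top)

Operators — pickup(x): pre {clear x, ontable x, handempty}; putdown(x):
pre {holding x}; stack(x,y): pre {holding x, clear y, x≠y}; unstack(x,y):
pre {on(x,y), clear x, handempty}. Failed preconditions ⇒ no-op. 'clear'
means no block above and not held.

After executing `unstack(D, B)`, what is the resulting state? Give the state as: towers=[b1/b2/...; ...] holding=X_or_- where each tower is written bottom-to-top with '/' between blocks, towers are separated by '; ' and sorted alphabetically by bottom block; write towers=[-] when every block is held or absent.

before: towers=[C; F/E/A; G/B/D] holding=-
pre[unstack(D, B)]: on(D,B) ok, clear(D) ok, handempty ok
all met → apply unstack(D, B)
after:  towers=[C; F/E/A; G/B] holding=D

towers=[C; F/E/A; G/B] holding=D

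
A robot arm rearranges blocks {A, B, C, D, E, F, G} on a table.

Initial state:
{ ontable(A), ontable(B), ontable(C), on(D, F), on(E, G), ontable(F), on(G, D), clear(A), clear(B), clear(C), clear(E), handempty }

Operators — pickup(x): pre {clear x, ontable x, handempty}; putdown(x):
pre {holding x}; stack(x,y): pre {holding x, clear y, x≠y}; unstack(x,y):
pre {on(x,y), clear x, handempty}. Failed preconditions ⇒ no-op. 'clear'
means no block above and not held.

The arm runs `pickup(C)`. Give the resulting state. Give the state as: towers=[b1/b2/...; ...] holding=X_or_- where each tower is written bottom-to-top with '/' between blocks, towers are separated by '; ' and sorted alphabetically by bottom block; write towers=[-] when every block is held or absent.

towers=[A; B; F/D/G/E] holding=C

before: towers=[A; B; C; F/D/G/E] holding=-
pre[pickup(C)]: clear(C) yes, ontable(C) yes, handempty yes
all met → apply pickup(C)
after:  towers=[A; B; F/D/G/E] holding=C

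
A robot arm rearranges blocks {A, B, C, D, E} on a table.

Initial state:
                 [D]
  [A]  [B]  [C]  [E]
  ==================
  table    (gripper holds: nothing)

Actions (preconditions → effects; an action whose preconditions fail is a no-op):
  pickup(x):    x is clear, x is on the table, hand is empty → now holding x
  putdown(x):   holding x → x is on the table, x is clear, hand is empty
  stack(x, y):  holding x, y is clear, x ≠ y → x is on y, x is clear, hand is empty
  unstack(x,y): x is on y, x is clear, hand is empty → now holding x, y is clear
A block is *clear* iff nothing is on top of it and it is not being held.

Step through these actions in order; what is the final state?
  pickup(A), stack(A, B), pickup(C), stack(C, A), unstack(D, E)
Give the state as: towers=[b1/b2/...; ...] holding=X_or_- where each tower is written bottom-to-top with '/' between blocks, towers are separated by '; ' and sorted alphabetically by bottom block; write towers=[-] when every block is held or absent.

towers=[B/A/C; E] holding=D

step 1 (pickup(A)): towers=[B; C; E/D] holding=A
step 2 (stack(A, B)): towers=[B/A; C; E/D] holding=-
step 3 (pickup(C)): towers=[B/A; E/D] holding=C
step 4 (stack(C, A)): towers=[B/A/C; E/D] holding=-
step 5 (unstack(D, E)): towers=[B/A/C; E] holding=D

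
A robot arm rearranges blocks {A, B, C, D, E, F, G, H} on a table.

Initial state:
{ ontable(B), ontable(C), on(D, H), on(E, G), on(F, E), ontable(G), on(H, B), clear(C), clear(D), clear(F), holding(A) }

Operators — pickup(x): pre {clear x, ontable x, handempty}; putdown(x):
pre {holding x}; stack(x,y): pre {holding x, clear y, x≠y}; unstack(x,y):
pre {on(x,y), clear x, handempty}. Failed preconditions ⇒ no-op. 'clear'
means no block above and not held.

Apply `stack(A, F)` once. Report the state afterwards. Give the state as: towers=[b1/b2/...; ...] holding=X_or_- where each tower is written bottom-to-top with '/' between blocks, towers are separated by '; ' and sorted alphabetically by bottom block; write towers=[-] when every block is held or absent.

before: towers=[B/H/D; C; G/E/F] holding=A
pre[stack(A, F)]: holding(A) ✓, clear(F) ✓, A≠F ✓
all met → apply stack(A, F)
after:  towers=[B/H/D; C; G/E/F/A] holding=-

towers=[B/H/D; C; G/E/F/A] holding=-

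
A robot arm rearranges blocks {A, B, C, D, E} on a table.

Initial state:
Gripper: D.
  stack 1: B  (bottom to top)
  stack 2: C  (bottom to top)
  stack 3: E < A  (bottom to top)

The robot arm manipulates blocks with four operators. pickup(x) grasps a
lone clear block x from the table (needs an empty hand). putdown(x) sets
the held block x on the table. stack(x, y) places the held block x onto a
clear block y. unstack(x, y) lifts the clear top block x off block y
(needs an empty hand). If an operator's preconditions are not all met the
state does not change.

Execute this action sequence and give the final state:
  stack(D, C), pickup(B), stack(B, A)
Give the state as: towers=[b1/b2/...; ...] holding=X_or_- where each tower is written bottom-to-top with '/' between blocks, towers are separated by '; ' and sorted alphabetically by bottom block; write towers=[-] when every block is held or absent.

step 1 (stack(D, C)): towers=[B; C/D; E/A] holding=-
step 2 (pickup(B)): towers=[C/D; E/A] holding=B
step 3 (stack(B, A)): towers=[C/D; E/A/B] holding=-

towers=[C/D; E/A/B] holding=-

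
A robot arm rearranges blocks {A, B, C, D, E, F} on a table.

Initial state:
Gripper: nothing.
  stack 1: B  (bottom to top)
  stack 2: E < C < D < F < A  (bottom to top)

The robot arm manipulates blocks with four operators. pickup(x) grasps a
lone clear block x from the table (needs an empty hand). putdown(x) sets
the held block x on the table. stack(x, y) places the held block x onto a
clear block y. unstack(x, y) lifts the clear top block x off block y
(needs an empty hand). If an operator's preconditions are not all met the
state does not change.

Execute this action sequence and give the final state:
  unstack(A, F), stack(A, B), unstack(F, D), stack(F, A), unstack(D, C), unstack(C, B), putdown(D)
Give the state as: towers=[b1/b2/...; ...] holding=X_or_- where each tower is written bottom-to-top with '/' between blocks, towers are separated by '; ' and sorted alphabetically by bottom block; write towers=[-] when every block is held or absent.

step 1 (unstack(A, F)): towers=[B; E/C/D/F] holding=A
step 2 (stack(A, B)): towers=[B/A; E/C/D/F] holding=-
step 3 (unstack(F, D)): towers=[B/A; E/C/D] holding=F
step 4 (stack(F, A)): towers=[B/A/F; E/C/D] holding=-
step 5 (unstack(D, C)): towers=[B/A/F; E/C] holding=D
step 6 (unstack(C, B)) [no-op]: towers=[B/A/F; E/C] holding=D
step 7 (putdown(D)): towers=[B/A/F; D; E/C] holding=-

towers=[B/A/F; D; E/C] holding=-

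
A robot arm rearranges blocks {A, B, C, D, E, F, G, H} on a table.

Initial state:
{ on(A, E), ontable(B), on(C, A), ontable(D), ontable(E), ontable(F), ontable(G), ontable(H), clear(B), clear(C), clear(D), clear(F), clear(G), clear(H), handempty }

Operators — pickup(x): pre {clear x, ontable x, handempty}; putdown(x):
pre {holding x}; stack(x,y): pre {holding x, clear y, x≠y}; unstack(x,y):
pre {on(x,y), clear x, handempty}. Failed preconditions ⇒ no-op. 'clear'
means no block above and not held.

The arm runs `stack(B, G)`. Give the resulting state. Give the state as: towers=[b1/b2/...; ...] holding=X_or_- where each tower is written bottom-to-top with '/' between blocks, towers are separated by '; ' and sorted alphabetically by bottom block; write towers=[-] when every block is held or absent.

before: towers=[B; D; E/A/C; F; G; H] holding=-
pre[stack(B, G)]: holding(B) ✗, clear(G) ✓, B≠G ✓
holding(B) unmet → stack(B, G) is a no-op
after:  towers=[B; D; E/A/C; F; G; H] holding=-

towers=[B; D; E/A/C; F; G; H] holding=-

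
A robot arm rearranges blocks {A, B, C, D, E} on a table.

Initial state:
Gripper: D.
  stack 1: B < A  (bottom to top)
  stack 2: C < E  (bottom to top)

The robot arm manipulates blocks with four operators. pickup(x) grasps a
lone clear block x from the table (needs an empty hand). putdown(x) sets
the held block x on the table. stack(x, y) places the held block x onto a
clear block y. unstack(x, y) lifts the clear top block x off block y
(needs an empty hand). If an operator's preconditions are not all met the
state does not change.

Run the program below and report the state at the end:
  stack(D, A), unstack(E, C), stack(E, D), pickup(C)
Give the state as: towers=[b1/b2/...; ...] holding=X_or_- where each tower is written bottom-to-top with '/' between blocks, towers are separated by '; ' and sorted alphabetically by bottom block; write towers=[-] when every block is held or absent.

towers=[B/A/D/E] holding=C

step 1 (stack(D, A)): towers=[B/A/D; C/E] holding=-
step 2 (unstack(E, C)): towers=[B/A/D; C] holding=E
step 3 (stack(E, D)): towers=[B/A/D/E; C] holding=-
step 4 (pickup(C)): towers=[B/A/D/E] holding=C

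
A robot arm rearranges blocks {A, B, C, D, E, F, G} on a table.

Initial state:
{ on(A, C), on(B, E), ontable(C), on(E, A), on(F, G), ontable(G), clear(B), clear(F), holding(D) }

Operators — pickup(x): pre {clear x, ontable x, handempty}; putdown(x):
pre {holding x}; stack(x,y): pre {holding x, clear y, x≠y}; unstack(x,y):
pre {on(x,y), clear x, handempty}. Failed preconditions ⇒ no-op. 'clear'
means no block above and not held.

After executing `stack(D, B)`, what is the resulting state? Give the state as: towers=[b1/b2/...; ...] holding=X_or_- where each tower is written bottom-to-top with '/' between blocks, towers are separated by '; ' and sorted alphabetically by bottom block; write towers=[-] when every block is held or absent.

before: towers=[C/A/E/B; G/F] holding=D
pre[stack(D, B)]: holding(D) ✓, clear(B) ✓, D≠B ✓
all met → apply stack(D, B)
after:  towers=[C/A/E/B/D; G/F] holding=-

towers=[C/A/E/B/D; G/F] holding=-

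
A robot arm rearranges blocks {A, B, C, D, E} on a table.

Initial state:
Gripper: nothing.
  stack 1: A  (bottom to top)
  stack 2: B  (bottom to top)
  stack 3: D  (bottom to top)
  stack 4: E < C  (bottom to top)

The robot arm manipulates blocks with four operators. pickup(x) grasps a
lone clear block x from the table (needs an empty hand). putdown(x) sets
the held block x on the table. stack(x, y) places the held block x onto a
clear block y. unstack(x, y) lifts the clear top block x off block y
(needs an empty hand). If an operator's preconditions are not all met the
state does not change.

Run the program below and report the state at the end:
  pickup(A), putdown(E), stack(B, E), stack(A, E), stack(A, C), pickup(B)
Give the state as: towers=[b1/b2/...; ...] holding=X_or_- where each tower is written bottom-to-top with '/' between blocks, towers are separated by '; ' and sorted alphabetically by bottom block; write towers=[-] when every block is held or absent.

towers=[D; E/C/A] holding=B

step 1 (pickup(A)): towers=[B; D; E/C] holding=A
step 2 (putdown(E)) [no-op]: towers=[B; D; E/C] holding=A
step 3 (stack(B, E)) [no-op]: towers=[B; D; E/C] holding=A
step 4 (stack(A, E)) [no-op]: towers=[B; D; E/C] holding=A
step 5 (stack(A, C)): towers=[B; D; E/C/A] holding=-
step 6 (pickup(B)): towers=[D; E/C/A] holding=B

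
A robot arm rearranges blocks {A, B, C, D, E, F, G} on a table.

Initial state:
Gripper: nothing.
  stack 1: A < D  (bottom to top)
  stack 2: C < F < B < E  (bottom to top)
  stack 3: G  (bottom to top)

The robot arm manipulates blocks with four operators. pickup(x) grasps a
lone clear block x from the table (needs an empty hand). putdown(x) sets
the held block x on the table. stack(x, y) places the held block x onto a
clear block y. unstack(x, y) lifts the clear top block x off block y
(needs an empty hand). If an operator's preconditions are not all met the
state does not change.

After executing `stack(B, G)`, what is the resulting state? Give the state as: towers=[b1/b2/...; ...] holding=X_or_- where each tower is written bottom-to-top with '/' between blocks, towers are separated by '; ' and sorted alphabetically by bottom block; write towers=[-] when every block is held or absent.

towers=[A/D; C/F/B/E; G] holding=-

before: towers=[A/D; C/F/B/E; G] holding=-
pre[stack(B, G)]: holding(B) no, clear(G) yes, B≠G yes
holding(B) unmet → stack(B, G) is a no-op
after:  towers=[A/D; C/F/B/E; G] holding=-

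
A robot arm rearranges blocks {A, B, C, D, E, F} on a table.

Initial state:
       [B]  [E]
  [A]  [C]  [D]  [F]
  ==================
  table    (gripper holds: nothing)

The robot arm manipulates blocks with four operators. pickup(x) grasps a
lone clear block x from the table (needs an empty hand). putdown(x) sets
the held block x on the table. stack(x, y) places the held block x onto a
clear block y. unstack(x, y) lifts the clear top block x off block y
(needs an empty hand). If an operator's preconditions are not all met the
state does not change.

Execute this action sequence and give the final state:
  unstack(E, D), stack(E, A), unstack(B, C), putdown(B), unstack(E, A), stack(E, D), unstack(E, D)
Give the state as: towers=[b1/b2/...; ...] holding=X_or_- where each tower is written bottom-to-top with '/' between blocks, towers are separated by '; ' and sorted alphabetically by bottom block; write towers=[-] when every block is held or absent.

towers=[A; B; C; D; F] holding=E

step 1 (unstack(E, D)): towers=[A; C/B; D; F] holding=E
step 2 (stack(E, A)): towers=[A/E; C/B; D; F] holding=-
step 3 (unstack(B, C)): towers=[A/E; C; D; F] holding=B
step 4 (putdown(B)): towers=[A/E; B; C; D; F] holding=-
step 5 (unstack(E, A)): towers=[A; B; C; D; F] holding=E
step 6 (stack(E, D)): towers=[A; B; C; D/E; F] holding=-
step 7 (unstack(E, D)): towers=[A; B; C; D; F] holding=E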